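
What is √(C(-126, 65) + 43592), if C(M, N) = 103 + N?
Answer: 4*√2735 ≈ 209.19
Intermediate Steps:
√(C(-126, 65) + 43592) = √((103 + 65) + 43592) = √(168 + 43592) = √43760 = 4*√2735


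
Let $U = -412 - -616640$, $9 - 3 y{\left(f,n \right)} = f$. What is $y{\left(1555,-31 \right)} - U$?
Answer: $- \frac{1850230}{3} \approx -6.1674 \cdot 10^{5}$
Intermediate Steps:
$y{\left(f,n \right)} = 3 - \frac{f}{3}$
$U = 616228$ ($U = -412 + 616640 = 616228$)
$y{\left(1555,-31 \right)} - U = \left(3 - \frac{1555}{3}\right) - 616228 = - \frac{1546}{3} - 616228 = - \frac{1850230}{3}$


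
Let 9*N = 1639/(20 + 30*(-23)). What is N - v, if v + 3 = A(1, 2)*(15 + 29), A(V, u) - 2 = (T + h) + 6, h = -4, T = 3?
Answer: -1840789/6030 ≈ -305.27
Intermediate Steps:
A(V, u) = 7 (A(V, u) = 2 + ((3 - 4) + 6) = 2 + (-1 + 6) = 2 + 5 = 7)
N = -1639/6030 (N = (1639/(20 + 30*(-23)))/9 = (1639/(20 - 690))/9 = (1639/(-670))/9 = (1639*(-1/670))/9 = (1/9)*(-1639/670) = -1639/6030 ≈ -0.27181)
v = 305 (v = -3 + 7*(15 + 29) = -3 + 7*44 = -3 + 308 = 305)
N - v = -1639/6030 - 1*305 = -1639/6030 - 305 = -1840789/6030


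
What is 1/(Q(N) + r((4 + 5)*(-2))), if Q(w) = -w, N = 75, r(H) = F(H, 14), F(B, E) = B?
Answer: -1/93 ≈ -0.010753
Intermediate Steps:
r(H) = H
1/(Q(N) + r((4 + 5)*(-2))) = 1/(-1*75 + (4 + 5)*(-2)) = 1/(-75 + 9*(-2)) = 1/(-75 - 18) = 1/(-93) = -1/93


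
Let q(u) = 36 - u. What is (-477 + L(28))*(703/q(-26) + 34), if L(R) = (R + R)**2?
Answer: 7474449/62 ≈ 1.2056e+5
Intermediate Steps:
L(R) = 4*R**2 (L(R) = (2*R)**2 = 4*R**2)
(-477 + L(28))*(703/q(-26) + 34) = (-477 + 4*28**2)*(703/(36 - 1*(-26)) + 34) = (-477 + 4*784)*(703/(36 + 26) + 34) = (-477 + 3136)*(703/62 + 34) = 2659*(703*(1/62) + 34) = 2659*(703/62 + 34) = 2659*(2811/62) = 7474449/62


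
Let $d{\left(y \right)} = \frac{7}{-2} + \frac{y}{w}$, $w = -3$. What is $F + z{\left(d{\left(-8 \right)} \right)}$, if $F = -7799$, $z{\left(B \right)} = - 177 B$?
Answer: $- \frac{15303}{2} \approx -7651.5$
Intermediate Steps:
$d{\left(y \right)} = - \frac{7}{2} - \frac{y}{3}$ ($d{\left(y \right)} = \frac{7}{-2} + \frac{y}{-3} = 7 \left(- \frac{1}{2}\right) + y \left(- \frac{1}{3}\right) = - \frac{7}{2} - \frac{y}{3}$)
$F + z{\left(d{\left(-8 \right)} \right)} = -7799 - 177 \left(- \frac{7}{2} - - \frac{8}{3}\right) = -7799 - 177 \left(- \frac{7}{2} + \frac{8}{3}\right) = -7799 - - \frac{295}{2} = -7799 + \frac{295}{2} = - \frac{15303}{2}$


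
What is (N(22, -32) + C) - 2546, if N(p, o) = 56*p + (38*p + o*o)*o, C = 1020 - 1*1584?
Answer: -61398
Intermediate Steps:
C = -564 (C = 1020 - 1584 = -564)
N(p, o) = 56*p + o*(o² + 38*p) (N(p, o) = 56*p + (38*p + o²)*o = 56*p + (o² + 38*p)*o = 56*p + o*(o² + 38*p))
(N(22, -32) + C) - 2546 = (((-32)³ + 56*22 + 38*(-32)*22) - 564) - 2546 = ((-32768 + 1232 - 26752) - 564) - 2546 = (-58288 - 564) - 2546 = -58852 - 2546 = -61398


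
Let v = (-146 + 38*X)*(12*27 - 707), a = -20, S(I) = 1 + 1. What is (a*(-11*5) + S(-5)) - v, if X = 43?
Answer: 571006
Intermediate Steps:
S(I) = 2
v = -569904 (v = (-146 + 38*43)*(12*27 - 707) = (-146 + 1634)*(324 - 707) = 1488*(-383) = -569904)
(a*(-11*5) + S(-5)) - v = (-(-220)*5 + 2) - 1*(-569904) = (-20*(-55) + 2) + 569904 = (1100 + 2) + 569904 = 1102 + 569904 = 571006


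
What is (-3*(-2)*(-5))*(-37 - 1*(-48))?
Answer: -330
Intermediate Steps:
(-3*(-2)*(-5))*(-37 - 1*(-48)) = (6*(-5))*(-37 + 48) = -30*11 = -330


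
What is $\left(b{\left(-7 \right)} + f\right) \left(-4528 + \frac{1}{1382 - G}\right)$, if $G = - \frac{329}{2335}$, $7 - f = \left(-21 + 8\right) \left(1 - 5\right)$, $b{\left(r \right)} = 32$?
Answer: $\frac{189971697981}{3227299} \approx 58864.0$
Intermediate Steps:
$f = -45$ ($f = 7 - \left(-21 + 8\right) \left(1 - 5\right) = 7 - - 13 \left(1 - 5\right) = 7 - \left(-13\right) \left(-4\right) = 7 - 52 = -45$)
$G = - \frac{329}{2335}$ ($G = \left(-329\right) \frac{1}{2335} = - \frac{329}{2335} \approx -0.1409$)
$\left(b{\left(-7 \right)} + f\right) \left(-4528 + \frac{1}{1382 - G}\right) = \left(32 - 45\right) \left(-4528 + \frac{1}{1382 - - \frac{329}{2335}}\right) = - 13 \left(-4528 + \frac{1}{1382 + \frac{329}{2335}}\right) = - 13 \left(-4528 + \frac{1}{\frac{3227299}{2335}}\right) = - 13 \left(-4528 + \frac{2335}{3227299}\right) = \left(-13\right) \left(- \frac{14613207537}{3227299}\right) = \frac{189971697981}{3227299}$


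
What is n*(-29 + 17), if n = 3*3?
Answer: -108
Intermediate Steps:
n = 9
n*(-29 + 17) = 9*(-29 + 17) = 9*(-12) = -108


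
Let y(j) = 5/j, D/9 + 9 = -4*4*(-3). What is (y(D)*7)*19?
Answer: 665/351 ≈ 1.8946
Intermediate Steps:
D = 351 (D = -81 + 9*(-4*4*(-3)) = -81 + 9*(-16*(-3)) = -81 + 9*48 = -81 + 432 = 351)
(y(D)*7)*19 = ((5/351)*7)*19 = (35/351)*19 = 665/351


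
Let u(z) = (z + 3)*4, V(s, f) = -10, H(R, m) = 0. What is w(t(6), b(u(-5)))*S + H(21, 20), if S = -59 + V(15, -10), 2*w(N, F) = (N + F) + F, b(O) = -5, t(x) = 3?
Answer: 483/2 ≈ 241.50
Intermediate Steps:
u(z) = 12 + 4*z (u(z) = (3 + z)*4 = 12 + 4*z)
w(N, F) = F + N/2 (w(N, F) = ((N + F) + F)/2 = ((F + N) + F)/2 = (N + 2*F)/2 = F + N/2)
S = -69 (S = -59 - 10 = -69)
w(t(6), b(u(-5)))*S + H(21, 20) = (-5 + (½)*3)*(-69) + 0 = (-5 + 3/2)*(-69) + 0 = -7/2*(-69) + 0 = 483/2 + 0 = 483/2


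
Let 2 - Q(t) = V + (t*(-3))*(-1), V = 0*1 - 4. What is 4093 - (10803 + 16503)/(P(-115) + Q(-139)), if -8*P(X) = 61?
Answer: 13382591/3323 ≈ 4027.3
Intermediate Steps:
V = -4 (V = 0 - 4 = -4)
P(X) = -61/8 (P(X) = -⅛*61 = -61/8)
Q(t) = 6 - 3*t (Q(t) = 2 - (-4 + (t*(-3))*(-1)) = 2 - (-4 - 3*t*(-1)) = 2 - (-4 + 3*t) = 2 + (4 - 3*t) = 6 - 3*t)
4093 - (10803 + 16503)/(P(-115) + Q(-139)) = 4093 - (10803 + 16503)/(-61/8 + (6 - 3*(-139))) = 4093 - 27306/(-61/8 + (6 + 417)) = 4093 - 27306/(-61/8 + 423) = 4093 - 27306/3323/8 = 4093 - 27306*8/3323 = 4093 - 1*218448/3323 = 4093 - 218448/3323 = 13382591/3323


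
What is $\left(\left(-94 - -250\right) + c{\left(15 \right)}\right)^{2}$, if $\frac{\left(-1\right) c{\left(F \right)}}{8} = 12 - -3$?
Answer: $1296$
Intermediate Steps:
$c{\left(F \right)} = -120$ ($c{\left(F \right)} = - 8 \left(12 - -3\right) = - 8 \left(12 + 3\right) = \left(-8\right) 15 = -120$)
$\left(\left(-94 - -250\right) + c{\left(15 \right)}\right)^{2} = \left(\left(-94 - -250\right) - 120\right)^{2} = \left(\left(-94 + 250\right) - 120\right)^{2} = \left(156 - 120\right)^{2} = 36^{2} = 1296$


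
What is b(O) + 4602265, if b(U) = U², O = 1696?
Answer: 7478681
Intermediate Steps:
b(O) + 4602265 = 1696² + 4602265 = 2876416 + 4602265 = 7478681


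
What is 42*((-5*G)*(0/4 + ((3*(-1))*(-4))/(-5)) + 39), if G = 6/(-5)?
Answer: 5166/5 ≈ 1033.2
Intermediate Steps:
G = -6/5 (G = 6*(-⅕) = -6/5 ≈ -1.2000)
42*((-5*G)*(0/4 + ((3*(-1))*(-4))/(-5)) + 39) = 42*((-5*(-6/5))*(0/4 + ((3*(-1))*(-4))/(-5)) + 39) = 42*(6*(0*(¼) - 3*(-4)*(-⅕)) + 39) = 42*(6*(0 + 12*(-⅕)) + 39) = 42*(6*(0 - 12/5) + 39) = 42*(6*(-12/5) + 39) = 42*(-72/5 + 39) = 42*(123/5) = 5166/5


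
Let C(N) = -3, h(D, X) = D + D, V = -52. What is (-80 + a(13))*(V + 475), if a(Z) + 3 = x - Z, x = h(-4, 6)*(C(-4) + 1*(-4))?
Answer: -16920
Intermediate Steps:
h(D, X) = 2*D
x = 56 (x = (2*(-4))*(-3 + 1*(-4)) = -8*(-3 - 4) = -8*(-7) = 56)
a(Z) = 53 - Z (a(Z) = -3 + (56 - Z) = 53 - Z)
(-80 + a(13))*(V + 475) = (-80 + (53 - 1*13))*(-52 + 475) = (-80 + (53 - 13))*423 = (-80 + 40)*423 = -40*423 = -16920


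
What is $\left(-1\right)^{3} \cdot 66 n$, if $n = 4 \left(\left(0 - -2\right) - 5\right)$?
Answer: $792$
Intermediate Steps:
$n = -12$ ($n = 4 \left(\left(0 + 2\right) - 5\right) = 4 \left(2 - 5\right) = 4 \left(-3\right) = -12$)
$\left(-1\right)^{3} \cdot 66 n = \left(-1\right)^{3} \cdot 66 \left(-12\right) = \left(-1\right) 66 \left(-12\right) = \left(-66\right) \left(-12\right) = 792$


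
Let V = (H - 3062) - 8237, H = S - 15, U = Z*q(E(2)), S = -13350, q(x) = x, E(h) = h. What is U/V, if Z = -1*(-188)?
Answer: -47/3083 ≈ -0.015245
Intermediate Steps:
Z = 188
U = 376 (U = 188*2 = 376)
H = -13365 (H = -13350 - 15 = -13365)
V = -24664 (V = (-13365 - 3062) - 8237 = -16427 - 8237 = -24664)
U/V = 376/(-24664) = 376*(-1/24664) = -47/3083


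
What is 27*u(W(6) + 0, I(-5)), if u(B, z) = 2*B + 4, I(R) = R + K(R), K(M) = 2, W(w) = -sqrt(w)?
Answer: 108 - 54*sqrt(6) ≈ -24.272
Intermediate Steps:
I(R) = 2 + R (I(R) = R + 2 = 2 + R)
u(B, z) = 4 + 2*B
27*u(W(6) + 0, I(-5)) = 27*(4 + 2*(-sqrt(6) + 0)) = 27*(4 + 2*(-sqrt(6))) = 27*(4 - 2*sqrt(6)) = 108 - 54*sqrt(6)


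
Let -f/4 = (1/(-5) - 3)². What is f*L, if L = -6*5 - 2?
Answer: 32768/25 ≈ 1310.7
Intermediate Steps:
L = -32 (L = -30 - 2 = -32)
f = -1024/25 (f = -4*(1/(-5) - 3)² = -4*(-⅕ - 3)² = -4*(-16/5)² = -4*256/25 = -1024/25 ≈ -40.960)
f*L = -1024/25*(-32) = 32768/25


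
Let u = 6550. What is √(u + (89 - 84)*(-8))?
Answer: √6510 ≈ 80.685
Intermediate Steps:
√(u + (89 - 84)*(-8)) = √(6550 + (89 - 84)*(-8)) = √(6550 + 5*(-8)) = √(6550 - 40) = √6510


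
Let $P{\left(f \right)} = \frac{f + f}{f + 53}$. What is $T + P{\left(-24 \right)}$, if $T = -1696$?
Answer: $- \frac{49232}{29} \approx -1697.7$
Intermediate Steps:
$P{\left(f \right)} = \frac{2 f}{53 + f}$
$T + P{\left(-24 \right)} = -1696 + 2 \left(-24\right) \frac{1}{53 - 24} = -1696 + 2 \left(-24\right) \frac{1}{29} = -1696 - \frac{48}{29} = - \frac{49232}{29}$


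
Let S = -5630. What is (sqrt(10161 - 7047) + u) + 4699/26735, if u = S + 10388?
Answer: 127209829/26735 + 3*sqrt(346) ≈ 4814.0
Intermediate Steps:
u = 4758 (u = -5630 + 10388 = 4758)
(sqrt(10161 - 7047) + u) + 4699/26735 = (sqrt(10161 - 7047) + 4758) + 4699/26735 = (sqrt(3114) + 4758) + 4699*(1/26735) = (3*sqrt(346) + 4758) + 4699/26735 = (4758 + 3*sqrt(346)) + 4699/26735 = 127209829/26735 + 3*sqrt(346)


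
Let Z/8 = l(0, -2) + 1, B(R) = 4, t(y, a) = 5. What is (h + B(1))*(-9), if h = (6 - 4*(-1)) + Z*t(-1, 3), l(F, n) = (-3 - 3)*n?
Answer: -4806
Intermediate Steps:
l(F, n) = -6*n
Z = 104 (Z = 8*(-6*(-2) + 1) = 8*(12 + 1) = 8*13 = 104)
h = 530 (h = (6 - 4*(-1)) + 104*5 = (6 + 4) + 520 = 10 + 520 = 530)
(h + B(1))*(-9) = (530 + 4)*(-9) = 534*(-9) = -4806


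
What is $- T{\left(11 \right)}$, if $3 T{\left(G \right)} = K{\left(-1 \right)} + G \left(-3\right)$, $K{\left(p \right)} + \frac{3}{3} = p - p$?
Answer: $\frac{34}{3} \approx 11.333$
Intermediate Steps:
$K{\left(p \right)} = -1$ ($K{\left(p \right)} = -1 + \left(p - p\right) = -1 + 0 = -1$)
$T{\left(G \right)} = - \frac{1}{3} - G$ ($T{\left(G \right)} = \frac{-1 + G \left(-3\right)}{3} = \frac{-1 - 3 G}{3} = - \frac{1}{3} - G$)
$- T{\left(11 \right)} = - (- \frac{1}{3} - 11) = \left(-1\right) \left(- \frac{34}{3}\right) = \frac{34}{3}$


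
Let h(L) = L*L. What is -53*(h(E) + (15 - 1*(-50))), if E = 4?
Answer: -4293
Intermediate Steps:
h(L) = L²
-53*(h(E) + (15 - 1*(-50))) = -53*(4² + (15 - 1*(-50))) = -53*(16 + (15 + 50)) = -53*(16 + 65) = -53*81 = -4293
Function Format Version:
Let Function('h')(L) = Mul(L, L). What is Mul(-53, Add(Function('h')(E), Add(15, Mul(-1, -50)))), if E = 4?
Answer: -4293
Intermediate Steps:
Function('h')(L) = Pow(L, 2)
Mul(-53, Add(Function('h')(E), Add(15, Mul(-1, -50)))) = Mul(-53, Add(Pow(4, 2), Add(15, Mul(-1, -50)))) = Mul(-53, Add(16, Add(15, 50))) = Mul(-53, Add(16, 65)) = Mul(-53, 81) = -4293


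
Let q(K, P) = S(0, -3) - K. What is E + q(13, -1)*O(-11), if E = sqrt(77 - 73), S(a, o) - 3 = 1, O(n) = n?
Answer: 101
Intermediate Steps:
S(a, o) = 4 (S(a, o) = 3 + 1 = 4)
E = 2 (E = sqrt(4) = 2)
q(K, P) = 4 - K
E + q(13, -1)*O(-11) = 2 + (4 - 1*13)*(-11) = 2 + (4 - 13)*(-11) = 2 - 9*(-11) = 2 + 99 = 101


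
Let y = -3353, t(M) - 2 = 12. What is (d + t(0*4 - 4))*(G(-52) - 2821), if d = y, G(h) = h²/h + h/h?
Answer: 9589608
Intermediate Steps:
t(M) = 14 (t(M) = 2 + 12 = 14)
G(h) = 1 + h (G(h) = h + 1 = 1 + h)
d = -3353
(d + t(0*4 - 4))*(G(-52) - 2821) = (-3353 + 14)*((1 - 52) - 2821) = -3339*(-51 - 2821) = -3339*(-2872) = 9589608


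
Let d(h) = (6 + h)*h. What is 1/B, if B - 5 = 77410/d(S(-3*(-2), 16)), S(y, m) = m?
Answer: 176/39585 ≈ 0.0044461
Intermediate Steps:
d(h) = h*(6 + h)
B = 39585/176 (B = 5 + 77410/((16*(6 + 16))) = 5 + 77410/((16*22)) = 5 + 77410/352 = 5 + 77410*(1/352) = 5 + 38705/176 = 39585/176 ≈ 224.91)
1/B = 1/(39585/176) = 176/39585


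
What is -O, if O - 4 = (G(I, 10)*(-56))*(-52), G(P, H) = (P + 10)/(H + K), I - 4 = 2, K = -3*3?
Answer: -46596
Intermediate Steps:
K = -9
I = 6 (I = 4 + 2 = 6)
G(P, H) = (10 + P)/(-9 + H) (G(P, H) = (P + 10)/(H - 9) = (10 + P)/(-9 + H))
O = 46596 (O = 4 + (((10 + 6)/(-9 + 10))*(-56))*(-52) = 4 + ((16/1)*(-56))*(-52) = 4 + ((1*16)*(-56))*(-52) = 4 + (16*(-56))*(-52) = 4 - 896*(-52) = 4 + 46592 = 46596)
-O = -1*46596 = -46596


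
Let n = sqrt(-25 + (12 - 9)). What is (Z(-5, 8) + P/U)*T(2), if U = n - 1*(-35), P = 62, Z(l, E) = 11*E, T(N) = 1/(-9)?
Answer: 2*(-44*sqrt(22) + 1571*I)/(9*(sqrt(22) - 35*I)) ≈ -9.9711 + 0.025912*I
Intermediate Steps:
T(N) = -1/9
n = I*sqrt(22) (n = sqrt(-25 + 3) = sqrt(-22) = I*sqrt(22) ≈ 4.6904*I)
U = 35 + I*sqrt(22) (U = I*sqrt(22) - 1*(-35) = I*sqrt(22) + 35 = 35 + I*sqrt(22) ≈ 35.0 + 4.6904*I)
(Z(-5, 8) + P/U)*T(2) = (11*8 + 62/(35 + I*sqrt(22)))*(-1/9) = (88 + 62/(35 + I*sqrt(22)))*(-1/9) = -88/9 - 62/(9*(35 + I*sqrt(22)))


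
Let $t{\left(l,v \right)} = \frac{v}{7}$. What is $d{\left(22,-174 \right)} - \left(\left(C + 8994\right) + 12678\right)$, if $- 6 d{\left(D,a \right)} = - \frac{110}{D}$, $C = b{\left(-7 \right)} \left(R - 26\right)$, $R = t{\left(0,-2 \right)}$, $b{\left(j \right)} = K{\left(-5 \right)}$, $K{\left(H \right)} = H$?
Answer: $- \frac{915709}{42} \approx -21803.0$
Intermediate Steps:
$b{\left(j \right)} = -5$
$t{\left(l,v \right)} = \frac{v}{7}$ ($t{\left(l,v \right)} = v \frac{1}{7} = \frac{v}{7}$)
$R = - \frac{2}{7}$ ($R = \frac{1}{7} \left(-2\right) = - \frac{2}{7} \approx -0.28571$)
$C = \frac{920}{7}$ ($C = - 5 \left(- \frac{2}{7} - 26\right) = \left(-5\right) \left(- \frac{184}{7}\right) = \frac{920}{7} \approx 131.43$)
$d{\left(D,a \right)} = \frac{55}{3 D}$ ($d{\left(D,a \right)} = - \frac{\left(-110\right) \frac{1}{D}}{6} = \frac{55}{3 D}$)
$d{\left(22,-174 \right)} - \left(\left(C + 8994\right) + 12678\right) = \frac{55}{3 \cdot 22} - \left(\left(\frac{920}{7} + 8994\right) + 12678\right) = \frac{55}{3} \cdot \frac{1}{22} - \left(\frac{63878}{7} + 12678\right) = \frac{5}{6} - \frac{152624}{7} = - \frac{915709}{42}$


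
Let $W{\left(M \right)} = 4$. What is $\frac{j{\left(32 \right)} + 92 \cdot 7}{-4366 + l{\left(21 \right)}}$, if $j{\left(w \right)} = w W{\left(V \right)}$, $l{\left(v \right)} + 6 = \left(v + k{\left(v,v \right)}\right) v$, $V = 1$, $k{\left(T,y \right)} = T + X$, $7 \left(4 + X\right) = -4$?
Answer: $- \frac{386}{1793} \approx -0.21528$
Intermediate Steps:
$X = - \frac{32}{7}$ ($X = -4 + \frac{1}{7} \left(-4\right) = -4 - \frac{4}{7} = - \frac{32}{7} \approx -4.5714$)
$k{\left(T,y \right)} = - \frac{32}{7} + T$ ($k{\left(T,y \right)} = T - \frac{32}{7} = - \frac{32}{7} + T$)
$l{\left(v \right)} = -6 + v \left(- \frac{32}{7} + 2 v\right)$ ($l{\left(v \right)} = -6 + \left(v + \left(- \frac{32}{7} + v\right)\right) v = -6 + \left(- \frac{32}{7} + 2 v\right) v = -6 + v \left(- \frac{32}{7} + 2 v\right)$)
$j{\left(w \right)} = 4 w$ ($j{\left(w \right)} = w 4 = 4 w$)
$\frac{j{\left(32 \right)} + 92 \cdot 7}{-4366 + l{\left(21 \right)}} = \frac{4 \cdot 32 + 92 \cdot 7}{-4366 - \left(102 - 882\right)} = \frac{128 + 644}{-4366 - -780} = \frac{772}{-4366 - -780} = \frac{772}{-4366 + 780} = \frac{772}{-3586} = 772 \left(- \frac{1}{3586}\right) = - \frac{386}{1793}$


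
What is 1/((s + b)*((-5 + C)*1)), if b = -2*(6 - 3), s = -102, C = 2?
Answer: 1/324 ≈ 0.0030864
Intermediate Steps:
b = -6 (b = -2*3 = -6)
1/((s + b)*((-5 + C)*1)) = 1/((-102 - 6)*((-5 + 2)*1)) = 1/(-(-324)) = 1/(-108*(-3)) = 1/324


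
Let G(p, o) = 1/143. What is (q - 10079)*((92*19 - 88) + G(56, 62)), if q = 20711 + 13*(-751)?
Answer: 18753099/13 ≈ 1.4425e+6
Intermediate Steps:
q = 10948 (q = 20711 - 9763 = 10948)
G(p, o) = 1/143
(q - 10079)*((92*19 - 88) + G(56, 62)) = (10948 - 10079)*((92*19 - 88) + 1/143) = 869*((1748 - 88) + 1/143) = 869*(1660 + 1/143) = 869*(237381/143) = 18753099/13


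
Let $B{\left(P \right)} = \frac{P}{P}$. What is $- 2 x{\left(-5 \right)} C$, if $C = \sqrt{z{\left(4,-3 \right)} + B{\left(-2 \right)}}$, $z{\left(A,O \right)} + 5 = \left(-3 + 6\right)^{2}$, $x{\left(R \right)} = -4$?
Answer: $8 \sqrt{5} \approx 17.889$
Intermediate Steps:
$B{\left(P \right)} = 1$
$z{\left(A,O \right)} = 4$ ($z{\left(A,O \right)} = -5 + \left(-3 + 6\right)^{2} = -5 + 3^{2} = -5 + 9 = 4$)
$C = \sqrt{5}$ ($C = \sqrt{4 + 1} = \sqrt{5} \approx 2.2361$)
$- 2 x{\left(-5 \right)} C = \left(-2\right) \left(-4\right) \sqrt{5} = 8 \sqrt{5}$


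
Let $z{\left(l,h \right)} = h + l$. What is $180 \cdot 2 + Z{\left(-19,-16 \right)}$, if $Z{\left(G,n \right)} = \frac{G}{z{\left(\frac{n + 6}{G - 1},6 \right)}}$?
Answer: $\frac{4642}{13} \approx 357.08$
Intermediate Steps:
$Z{\left(G,n \right)} = \frac{G}{6 + \frac{6 + n}{-1 + G}}$ ($Z{\left(G,n \right)} = \frac{G}{6 + \frac{n + 6}{G - 1}} = \frac{G}{6 + \frac{6 + n}{-1 + G}}$)
$180 \cdot 2 + Z{\left(-19,-16 \right)} = 180 \cdot 2 - \frac{19 \left(-1 - 19\right)}{-16 + 6 \left(-19\right)} = 360 - 19 \frac{1}{-16 - 114} \left(-20\right) = 360 - 19 \frac{1}{-130} \left(-20\right) = 360 - \left(- \frac{19}{130}\right) \left(-20\right) = 360 - \frac{38}{13} = \frac{4642}{13}$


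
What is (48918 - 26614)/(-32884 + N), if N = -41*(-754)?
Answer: -11152/985 ≈ -11.322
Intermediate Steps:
N = 30914
(48918 - 26614)/(-32884 + N) = (48918 - 26614)/(-32884 + 30914) = 22304/(-1970) = 22304*(-1/1970) = -11152/985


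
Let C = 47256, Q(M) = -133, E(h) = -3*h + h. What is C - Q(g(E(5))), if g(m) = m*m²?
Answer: 47389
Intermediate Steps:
E(h) = -2*h
g(m) = m³
C - Q(g(E(5))) = 47256 - 1*(-133) = 47256 + 133 = 47389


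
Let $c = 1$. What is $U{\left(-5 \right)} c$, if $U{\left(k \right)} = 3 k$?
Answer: $-15$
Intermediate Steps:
$U{\left(-5 \right)} c = 3 \left(-5\right) 1 = \left(-15\right) 1 = -15$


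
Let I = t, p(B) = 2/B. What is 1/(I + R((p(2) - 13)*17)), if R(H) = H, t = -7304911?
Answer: -1/7305115 ≈ -1.3689e-7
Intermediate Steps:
I = -7304911
1/(I + R((p(2) - 13)*17)) = 1/(-7304911 + (2/2 - 13)*17) = 1/(-7304911 + (2*(½) - 13)*17) = 1/(-7304911 + (1 - 13)*17) = 1/(-7304911 - 12*17) = 1/(-7304911 - 204) = 1/(-7305115) = -1/7305115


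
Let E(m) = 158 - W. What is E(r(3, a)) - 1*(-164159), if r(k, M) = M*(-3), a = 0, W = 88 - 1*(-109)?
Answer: 164120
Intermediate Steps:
W = 197 (W = 88 + 109 = 197)
r(k, M) = -3*M
E(m) = -39 (E(m) = 158 - 1*197 = 158 - 197 = -39)
E(r(3, a)) - 1*(-164159) = -39 - 1*(-164159) = -39 + 164159 = 164120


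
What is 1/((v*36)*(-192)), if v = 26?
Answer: -1/179712 ≈ -5.5645e-6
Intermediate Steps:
1/((v*36)*(-192)) = 1/((26*36)*(-192)) = 1/(936*(-192)) = 1/(-179712) = -1/179712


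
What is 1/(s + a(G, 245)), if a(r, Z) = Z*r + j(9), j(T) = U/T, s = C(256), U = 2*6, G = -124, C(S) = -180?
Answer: -3/91676 ≈ -3.2724e-5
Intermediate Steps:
U = 12
s = -180
j(T) = 12/T
a(r, Z) = 4/3 + Z*r (a(r, Z) = Z*r + 12/9 = Z*r + 12*(⅑) = Z*r + 4/3 = 4/3 + Z*r)
1/(s + a(G, 245)) = 1/(-180 + (4/3 + 245*(-124))) = 1/(-180 + (4/3 - 30380)) = 1/(-180 - 91136/3) = 1/(-91676/3) = -3/91676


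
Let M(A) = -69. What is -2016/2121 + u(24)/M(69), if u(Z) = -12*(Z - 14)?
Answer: 1832/2323 ≈ 0.78864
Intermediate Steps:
u(Z) = 168 - 12*Z (u(Z) = -12*(-14 + Z) = 168 - 12*Z)
-2016/2121 + u(24)/M(69) = -2016/2121 + (168 - 12*24)/(-69) = -2016*1/2121 + (168 - 288)*(-1/69) = -96/101 - 120*(-1/69) = -96/101 + 40/23 = 1832/2323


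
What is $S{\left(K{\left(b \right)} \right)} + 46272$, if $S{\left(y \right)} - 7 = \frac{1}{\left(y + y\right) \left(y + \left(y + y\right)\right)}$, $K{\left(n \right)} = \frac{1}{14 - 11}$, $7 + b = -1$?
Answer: $\frac{92561}{2} \approx 46281.0$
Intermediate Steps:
$b = -8$ ($b = -7 - 1 = -8$)
$K{\left(n \right)} = \frac{1}{3}$
$S{\left(y \right)} = 7 + \frac{1}{6 y^{2}}$ ($S{\left(y \right)} = 7 + \frac{1}{\left(y + y\right) \left(y + \left(y + y\right)\right)} = 7 + \frac{1}{2 y \left(y + 2 y\right)} = 7 + \frac{1}{2 y 3 y} = 7 + \frac{1}{6 y^{2}}$)
$S{\left(K{\left(b \right)} \right)} + 46272 = \left(7 + \frac{\frac{1}{(\frac{1}{3})^{2}}}{6}\right) + 46272 = \left(7 + \frac{1}{6} \cdot 9\right) + 46272 = \left(7 + \frac{3}{2}\right) + 46272 = \frac{17}{2} + 46272 = \frac{92561}{2}$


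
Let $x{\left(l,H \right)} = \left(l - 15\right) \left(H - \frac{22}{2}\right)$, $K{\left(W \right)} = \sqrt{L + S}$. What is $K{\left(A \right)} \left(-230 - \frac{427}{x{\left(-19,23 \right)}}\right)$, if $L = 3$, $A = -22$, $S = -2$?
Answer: $- \frac{93413}{408} \approx -228.95$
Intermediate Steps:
$K{\left(W \right)} = 1$ ($K{\left(W \right)} = \sqrt{3 - 2} = \sqrt{1} = 1$)
$x{\left(l,H \right)} = \left(-15 + l\right) \left(-11 + H\right)$ ($x{\left(l,H \right)} = \left(-15 + l\right) \left(H - 11\right) = \left(-15 + l\right) \left(-11 + H\right)$)
$K{\left(A \right)} \left(-230 - \frac{427}{x{\left(-19,23 \right)}}\right) = 1 \left(-230 - \frac{427}{165 - 345 - -209 + 23 \left(-19\right)}\right) = 1 \left(-230 - \frac{427}{165 - 345 + 209 - 437}\right) = 1 \left(-230 - \frac{427}{-408}\right) = 1 \left(-230 - - \frac{427}{408}\right) = 1 \left(-230 + \frac{427}{408}\right) = 1 \left(- \frac{93413}{408}\right) = - \frac{93413}{408}$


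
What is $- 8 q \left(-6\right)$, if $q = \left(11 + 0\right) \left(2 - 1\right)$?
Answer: $528$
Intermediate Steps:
$q = 11$ ($q = 11 \cdot 1 = 11$)
$- 8 q \left(-6\right) = \left(-8\right) 11 \left(-6\right) = \left(-88\right) \left(-6\right) = 528$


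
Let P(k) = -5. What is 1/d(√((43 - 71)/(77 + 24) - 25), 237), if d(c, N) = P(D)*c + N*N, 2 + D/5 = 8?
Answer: 1891023/106216892162 + 5*I*√257853/318650676486 ≈ 1.7803e-5 + 7.9679e-9*I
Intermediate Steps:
D = 30 (D = -10 + 5*8 = -10 + 40 = 30)
d(c, N) = N² - 5*c (d(c, N) = -5*c + N*N = -5*c + N² = N² - 5*c)
1/d(√((43 - 71)/(77 + 24) - 25), 237) = 1/(237² - 5*√((43 - 71)/(77 + 24) - 25)) = 1/(56169 - 5*√(-28/101 - 25)) = 1/(56169 - 5*I*√257853/101)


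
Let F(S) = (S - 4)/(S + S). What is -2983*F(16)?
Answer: -8949/8 ≈ -1118.6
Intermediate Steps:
F(S) = (-4 + S)/(2*S) (F(S) = (-4 + S)/((2*S)) = (-4 + S)*(1/(2*S)) = (-4 + S)/(2*S))
-2983*F(16) = -2983*(-4 + 16)/(2*16) = -2983*12/(2*16) = -2983*3/8 = -8949/8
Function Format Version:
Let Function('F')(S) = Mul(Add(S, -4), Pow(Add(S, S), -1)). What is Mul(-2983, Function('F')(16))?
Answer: Rational(-8949, 8) ≈ -1118.6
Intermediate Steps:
Function('F')(S) = Mul(Rational(1, 2), Pow(S, -1), Add(-4, S)) (Function('F')(S) = Mul(Add(-4, S), Pow(Mul(2, S), -1)) = Mul(Add(-4, S), Mul(Rational(1, 2), Pow(S, -1))) = Mul(Rational(1, 2), Pow(S, -1), Add(-4, S)))
Mul(-2983, Function('F')(16)) = Mul(-2983, Mul(Rational(1, 2), Pow(16, -1), Add(-4, 16))) = Mul(-2983, Mul(Rational(1, 2), Rational(1, 16), 12)) = Mul(-2983, Rational(3, 8)) = Rational(-8949, 8)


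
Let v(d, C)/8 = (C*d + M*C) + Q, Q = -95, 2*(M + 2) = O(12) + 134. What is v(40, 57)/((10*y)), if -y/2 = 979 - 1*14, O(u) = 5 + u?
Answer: -12749/4825 ≈ -2.6423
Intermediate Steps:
y = -1930 (y = -2*(979 - 1*14) = -2*(979 - 14) = -2*965 = -1930)
M = 147/2 (M = -2 + ((5 + 12) + 134)/2 = -2 + (17 + 134)/2 = -2 + (½)*151 = -2 + 151/2 = 147/2 ≈ 73.500)
v(d, C) = -760 + 588*C + 8*C*d (v(d, C) = 8*((C*d + 147*C/2) - 95) = 8*((147*C/2 + C*d) - 95) = 8*(-95 + 147*C/2 + C*d) = -760 + 588*C + 8*C*d)
v(40, 57)/((10*y)) = (-760 + 588*57 + 8*57*40)/((10*(-1930))) = (-760 + 33516 + 18240)/(-19300) = 50996*(-1/19300) = -12749/4825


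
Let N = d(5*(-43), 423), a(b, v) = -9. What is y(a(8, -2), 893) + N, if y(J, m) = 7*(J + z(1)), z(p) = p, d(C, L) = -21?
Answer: -77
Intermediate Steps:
y(J, m) = 7 + 7*J (y(J, m) = 7*(J + 1) = 7*(1 + J) = 7 + 7*J)
N = -21
y(a(8, -2), 893) + N = (7 + 7*(-9)) - 21 = (7 - 63) - 21 = -56 - 21 = -77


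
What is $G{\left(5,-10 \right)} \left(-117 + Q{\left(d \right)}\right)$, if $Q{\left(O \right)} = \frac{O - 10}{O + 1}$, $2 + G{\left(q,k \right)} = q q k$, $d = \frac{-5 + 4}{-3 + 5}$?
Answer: $34776$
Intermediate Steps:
$d = - \frac{1}{2} \approx -0.5$
$G{\left(q,k \right)} = -2 + k q^{2}$ ($G{\left(q,k \right)} = -2 + q q k = -2 + q^{2} k = -2 + k q^{2}$)
$Q{\left(O \right)} = \frac{-10 + O}{1 + O}$
$G{\left(5,-10 \right)} \left(-117 + Q{\left(d \right)}\right) = \left(-2 - 10 \cdot 5^{2}\right) \left(-117 + \frac{-10 - \frac{1}{2}}{1 - \frac{1}{2}}\right) = \left(-2 - 250\right) \left(-117 + \frac{1}{\frac{1}{2}} \left(- \frac{21}{2}\right)\right) = \left(-2 - 250\right) \left(-117 + 2 \left(- \frac{21}{2}\right)\right) = - 252 \left(-117 - 21\right) = \left(-252\right) \left(-138\right) = 34776$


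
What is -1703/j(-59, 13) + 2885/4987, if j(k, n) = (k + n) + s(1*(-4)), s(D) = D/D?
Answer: 8622686/224415 ≈ 38.423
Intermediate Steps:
s(D) = 1
j(k, n) = 1 + k + n (j(k, n) = (k + n) + 1 = 1 + k + n)
-1703/j(-59, 13) + 2885/4987 = -1703/(1 - 59 + 13) + 2885/4987 = -1703/(-45) + 2885*(1/4987) = -1703*(-1/45) + 2885/4987 = 1703/45 + 2885/4987 = 8622686/224415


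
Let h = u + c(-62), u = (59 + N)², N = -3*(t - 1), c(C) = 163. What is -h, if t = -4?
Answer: -5639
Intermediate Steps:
N = 15 (N = -3*(-4 - 1) = -3*(-5) = 15)
u = 5476 (u = (59 + 15)² = 74² = 5476)
h = 5639 (h = 5476 + 163 = 5639)
-h = -1*5639 = -5639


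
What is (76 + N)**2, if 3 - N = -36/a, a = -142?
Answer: 31259281/5041 ≈ 6201.0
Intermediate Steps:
N = 195/71 (N = 3 - (-36)/(-142) = 3 - (-36)*(-1)/142 = 3 - 1*18/71 = 3 - 18/71 = 195/71 ≈ 2.7465)
(76 + N)**2 = (76 + 195/71)**2 = (5591/71)**2 = 31259281/5041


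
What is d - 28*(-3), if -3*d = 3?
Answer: 83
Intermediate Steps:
d = -1 (d = -⅓*3 = -1)
d - 28*(-3) = -1 - 28*(-3) = -1 + 84 = 83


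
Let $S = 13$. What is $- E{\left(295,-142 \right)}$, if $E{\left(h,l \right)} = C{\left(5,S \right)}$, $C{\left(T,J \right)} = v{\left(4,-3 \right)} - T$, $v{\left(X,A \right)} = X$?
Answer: $1$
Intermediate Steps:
$C{\left(T,J \right)} = 4 - T$
$E{\left(h,l \right)} = -1$ ($E{\left(h,l \right)} = 4 - 5 = -1$)
$- E{\left(295,-142 \right)} = \left(-1\right) \left(-1\right) = 1$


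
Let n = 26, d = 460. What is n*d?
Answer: 11960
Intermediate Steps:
n*d = 26*460 = 11960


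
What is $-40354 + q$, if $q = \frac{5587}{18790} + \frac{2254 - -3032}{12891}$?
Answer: $- \frac{3258150267701}{80740630} \approx -40353.0$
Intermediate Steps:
$q = \frac{57115319}{80740630}$ ($q = 5587 \cdot \frac{1}{18790} + \left(2254 + 3032\right) \frac{1}{12891} = \frac{5587}{18790} + 5286 \cdot \frac{1}{12891} = \frac{5587}{18790} + \frac{1762}{4297} = \frac{57115319}{80740630} \approx 0.70739$)
$-40354 + q = -40354 + \frac{57115319}{80740630} = - \frac{3258150267701}{80740630}$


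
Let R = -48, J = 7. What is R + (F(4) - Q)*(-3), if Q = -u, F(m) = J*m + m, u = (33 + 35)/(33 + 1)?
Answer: -150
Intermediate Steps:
u = 2 (u = 68/34 = 68*(1/34) = 2)
F(m) = 8*m (F(m) = 7*m + m = 8*m)
Q = -2 (Q = -1*2 = -2)
R + (F(4) - Q)*(-3) = -48 + (8*4 - 1*(-2))*(-3) = -48 + (32 + 2)*(-3) = -48 + 34*(-3) = -48 - 102 = -150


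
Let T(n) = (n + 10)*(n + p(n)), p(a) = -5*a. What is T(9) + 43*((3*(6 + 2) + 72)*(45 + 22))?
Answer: 275892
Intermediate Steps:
T(n) = -4*n*(10 + n) (T(n) = (n + 10)*(n - 5*n) = (10 + n)*(-4*n) = -4*n*(10 + n))
T(9) + 43*((3*(6 + 2) + 72)*(45 + 22)) = 4*9*(-10 - 1*9) + 43*((3*(6 + 2) + 72)*(45 + 22)) = 4*9*(-10 - 9) + 43*((3*8 + 72)*67) = 4*9*(-19) + 43*((24 + 72)*67) = -684 + 43*(96*67) = -684 + 43*6432 = -684 + 276576 = 275892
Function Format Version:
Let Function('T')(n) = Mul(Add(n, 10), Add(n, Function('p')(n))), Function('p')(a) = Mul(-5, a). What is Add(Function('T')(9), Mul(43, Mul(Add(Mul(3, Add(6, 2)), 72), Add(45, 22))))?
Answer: 275892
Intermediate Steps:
Function('T')(n) = Mul(-4, n, Add(10, n)) (Function('T')(n) = Mul(Add(n, 10), Add(n, Mul(-5, n))) = Mul(Add(10, n), Mul(-4, n)) = Mul(-4, n, Add(10, n)))
Add(Function('T')(9), Mul(43, Mul(Add(Mul(3, Add(6, 2)), 72), Add(45, 22)))) = Add(Mul(4, 9, Add(-10, Mul(-1, 9))), Mul(43, Mul(Add(Mul(3, Add(6, 2)), 72), Add(45, 22)))) = Add(Mul(4, 9, Add(-10, -9)), Mul(43, Mul(Add(Mul(3, 8), 72), 67))) = Add(Mul(4, 9, -19), Mul(43, Mul(Add(24, 72), 67))) = Add(-684, Mul(43, Mul(96, 67))) = Add(-684, Mul(43, 6432)) = Add(-684, 276576) = 275892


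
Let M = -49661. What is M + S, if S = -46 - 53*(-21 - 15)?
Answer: -47799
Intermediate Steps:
S = 1862 (S = -46 - 53*(-36) = -46 + 1908 = 1862)
M + S = -49661 + 1862 = -47799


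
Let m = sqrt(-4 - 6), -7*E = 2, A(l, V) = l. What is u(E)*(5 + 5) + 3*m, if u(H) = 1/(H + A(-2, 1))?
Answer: -35/8 + 3*I*sqrt(10) ≈ -4.375 + 9.4868*I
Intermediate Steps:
E = -2/7 (E = -1/7*2 = -2/7 ≈ -0.28571)
m = I*sqrt(10) (m = sqrt(-10) = I*sqrt(10) ≈ 3.1623*I)
u(H) = 1/(-2 + H) (u(H) = 1/(H - 2) = 1/(-2 + H))
u(E)*(5 + 5) + 3*m = (5 + 5)/(-2 - 2/7) + 3*(I*sqrt(10)) = 10/(-16/7) + 3*I*sqrt(10) = -7/16*10 + 3*I*sqrt(10) = -35/8 + 3*I*sqrt(10)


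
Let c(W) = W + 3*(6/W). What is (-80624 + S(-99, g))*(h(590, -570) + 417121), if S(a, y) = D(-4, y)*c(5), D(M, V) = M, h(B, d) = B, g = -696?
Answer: -168459504612/5 ≈ -3.3692e+10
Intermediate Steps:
c(W) = W + 18/W
S(a, y) = -172/5 (S(a, y) = -4*(5 + 18/5) = -4*43/5 = -172/5)
(-80624 + S(-99, g))*(h(590, -570) + 417121) = (-80624 - 172/5)*(590 + 417121) = -403292/5*417711 = -168459504612/5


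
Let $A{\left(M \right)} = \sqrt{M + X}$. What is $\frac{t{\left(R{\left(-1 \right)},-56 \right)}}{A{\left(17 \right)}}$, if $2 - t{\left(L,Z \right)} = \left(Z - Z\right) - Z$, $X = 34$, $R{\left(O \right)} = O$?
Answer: $- \frac{18 \sqrt{51}}{17} \approx -7.5615$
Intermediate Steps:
$t{\left(L,Z \right)} = 2 + Z$ ($t{\left(L,Z \right)} = 2 - \left(\left(Z - Z\right) - Z\right) = 2 - \left(0 - Z\right) = 2 - - Z = 2 + Z$)
$A{\left(M \right)} = \sqrt{34 + M}$ ($A{\left(M \right)} = \sqrt{M + 34} = \sqrt{34 + M}$)
$\frac{t{\left(R{\left(-1 \right)},-56 \right)}}{A{\left(17 \right)}} = \frac{2 - 56}{\sqrt{34 + 17}} = - \frac{54}{\sqrt{51}} = - 54 \frac{\sqrt{51}}{51} = - \frac{18 \sqrt{51}}{17}$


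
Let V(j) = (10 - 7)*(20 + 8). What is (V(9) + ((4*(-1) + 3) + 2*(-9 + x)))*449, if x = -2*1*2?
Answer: 25593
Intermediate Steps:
V(j) = 84 (V(j) = 3*28 = 84)
x = -4 (x = -2*2 = -4)
(V(9) + ((4*(-1) + 3) + 2*(-9 + x)))*449 = (84 + ((4*(-1) + 3) + 2*(-9 - 4)))*449 = (84 + ((-4 + 3) + 2*(-13)))*449 = (84 + (-1 - 26))*449 = (84 - 27)*449 = 57*449 = 25593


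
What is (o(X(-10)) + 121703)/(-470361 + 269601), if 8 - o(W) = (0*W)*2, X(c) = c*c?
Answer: -121711/200760 ≈ -0.60625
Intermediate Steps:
X(c) = c²
o(W) = 8 (o(W) = 8 - 0*W*2 = 8 - 0*2 = 8 - 1*0 = 8 + 0 = 8)
(o(X(-10)) + 121703)/(-470361 + 269601) = (8 + 121703)/(-470361 + 269601) = 121711/(-200760) = 121711*(-1/200760) = -121711/200760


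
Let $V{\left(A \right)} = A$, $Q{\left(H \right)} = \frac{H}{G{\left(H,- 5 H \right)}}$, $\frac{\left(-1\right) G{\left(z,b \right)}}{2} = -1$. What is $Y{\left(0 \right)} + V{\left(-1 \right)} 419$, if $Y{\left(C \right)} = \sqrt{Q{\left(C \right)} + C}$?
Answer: $-419$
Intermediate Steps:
$G{\left(z,b \right)} = 2$ ($G{\left(z,b \right)} = \left(-2\right) \left(-1\right) = 2$)
$Q{\left(H \right)} = \frac{H}{2}$
$Y{\left(C \right)} = \frac{\sqrt{6} \sqrt{C}}{2}$ ($Y{\left(C \right)} = \sqrt{\frac{C}{2} + C} = \sqrt{\frac{3 C}{2}} = \frac{\sqrt{6} \sqrt{C}}{2}$)
$Y{\left(0 \right)} + V{\left(-1 \right)} 419 = \frac{\sqrt{6} \sqrt{0}}{2} - 419 = \frac{1}{2} \sqrt{6} \cdot 0 - 419 = 0 - 419 = -419$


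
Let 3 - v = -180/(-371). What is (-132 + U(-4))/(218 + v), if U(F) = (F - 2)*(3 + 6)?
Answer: -69006/81811 ≈ -0.84348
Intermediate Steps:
v = 933/371 (v = 3 - (-180)/(-371) = 3 - (-180)*(-1)/371 = 3 - 1*180/371 = 3 - 180/371 = 933/371 ≈ 2.5148)
U(F) = -18 + 9*F (U(F) = (-2 + F)*9 = -18 + 9*F)
(-132 + U(-4))/(218 + v) = (-132 + (-18 + 9*(-4)))/(218 + 933/371) = (-132 + (-18 - 36))/(81811/371) = (-132 - 54)*(371/81811) = -186*371/81811 = -69006/81811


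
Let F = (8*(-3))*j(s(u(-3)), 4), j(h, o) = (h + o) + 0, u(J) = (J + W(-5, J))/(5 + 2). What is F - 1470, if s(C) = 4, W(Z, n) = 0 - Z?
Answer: -1662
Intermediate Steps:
W(Z, n) = -Z
u(J) = 5/7 + J/7 (u(J) = (J - 1*(-5))/(5 + 2) = (J + 5)/7 = (5 + J)*(⅐) = 5/7 + J/7)
j(h, o) = h + o
F = -192 (F = (8*(-3))*(4 + 4) = -24*8 = -192)
F - 1470 = -192 - 1470 = -1662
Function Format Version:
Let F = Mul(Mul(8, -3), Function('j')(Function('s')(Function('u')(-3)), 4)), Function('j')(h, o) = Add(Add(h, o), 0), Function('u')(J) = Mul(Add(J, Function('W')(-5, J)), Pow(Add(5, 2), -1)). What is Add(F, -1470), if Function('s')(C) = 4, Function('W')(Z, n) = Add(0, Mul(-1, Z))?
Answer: -1662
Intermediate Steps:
Function('W')(Z, n) = Mul(-1, Z)
Function('u')(J) = Add(Rational(5, 7), Mul(Rational(1, 7), J)) (Function('u')(J) = Mul(Add(J, Mul(-1, -5)), Pow(Add(5, 2), -1)) = Mul(Add(J, 5), Pow(7, -1)) = Mul(Add(5, J), Rational(1, 7)) = Add(Rational(5, 7), Mul(Rational(1, 7), J)))
Function('j')(h, o) = Add(h, o)
F = -192 (F = Mul(Mul(8, -3), Add(4, 4)) = Mul(-24, 8) = -192)
Add(F, -1470) = Add(-192, -1470) = -1662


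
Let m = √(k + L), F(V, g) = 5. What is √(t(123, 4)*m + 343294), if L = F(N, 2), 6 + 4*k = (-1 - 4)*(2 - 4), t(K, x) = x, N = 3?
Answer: √(343294 + 4*√6) ≈ 585.92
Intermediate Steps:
k = 1 (k = -3/2 + ((-1 - 4)*(2 - 4))/4 = -3/2 + (-5*(-2))/4 = -3/2 + (¼)*10 = -3/2 + 5/2 = 1)
L = 5
m = √6 (m = √(1 + 5) = √6 ≈ 2.4495)
√(t(123, 4)*m + 343294) = √(4*√6 + 343294) = √(343294 + 4*√6)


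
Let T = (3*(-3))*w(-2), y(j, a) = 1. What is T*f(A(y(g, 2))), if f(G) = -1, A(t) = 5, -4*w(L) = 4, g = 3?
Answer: -9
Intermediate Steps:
w(L) = -1 (w(L) = -1/4*4 = -1)
T = 9 (T = (3*(-3))*(-1) = -9*(-1) = 9)
T*f(A(y(g, 2))) = 9*(-1) = -9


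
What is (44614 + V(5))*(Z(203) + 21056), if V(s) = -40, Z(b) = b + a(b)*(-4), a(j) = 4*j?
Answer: 802822314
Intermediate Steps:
Z(b) = -15*b (Z(b) = b + (4*b)*(-4) = b - 16*b = -15*b)
(44614 + V(5))*(Z(203) + 21056) = (44614 - 40)*(-15*203 + 21056) = 44574*(-3045 + 21056) = 44574*18011 = 802822314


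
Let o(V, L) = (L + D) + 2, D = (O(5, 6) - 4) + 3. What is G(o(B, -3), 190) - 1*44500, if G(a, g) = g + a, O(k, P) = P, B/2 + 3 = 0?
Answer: -44306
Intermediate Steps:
B = -6 (B = -6 + 2*0 = -6 + 0 = -6)
D = 5 (D = (6 - 4) + 3 = 2 + 3 = 5)
o(V, L) = 7 + L (o(V, L) = (L + 5) + 2 = (5 + L) + 2 = 7 + L)
G(a, g) = a + g
G(o(B, -3), 190) - 1*44500 = ((7 - 3) + 190) - 1*44500 = (4 + 190) - 44500 = 194 - 44500 = -44306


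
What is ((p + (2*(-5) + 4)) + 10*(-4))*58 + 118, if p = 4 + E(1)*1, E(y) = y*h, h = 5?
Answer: -2028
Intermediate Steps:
E(y) = 5*y (E(y) = y*5 = 5*y)
p = 9 (p = 4 + (5*1)*1 = 4 + 5*1 = 4 + 5 = 9)
((p + (2*(-5) + 4)) + 10*(-4))*58 + 118 = ((9 + (2*(-5) + 4)) + 10*(-4))*58 + 118 = ((9 + (-10 + 4)) - 40)*58 + 118 = ((9 - 6) - 40)*58 + 118 = (3 - 40)*58 + 118 = -37*58 + 118 = -2146 + 118 = -2028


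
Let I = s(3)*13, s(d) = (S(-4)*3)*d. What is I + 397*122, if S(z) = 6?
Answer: 49136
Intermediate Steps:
s(d) = 18*d (s(d) = (6*3)*d = 18*d)
I = 702 (I = (18*3)*13 = 54*13 = 702)
I + 397*122 = 702 + 397*122 = 702 + 48434 = 49136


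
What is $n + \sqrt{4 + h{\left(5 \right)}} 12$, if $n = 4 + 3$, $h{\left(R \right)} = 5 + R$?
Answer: $7 + 12 \sqrt{14} \approx 51.9$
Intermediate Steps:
$n = 7$
$n + \sqrt{4 + h{\left(5 \right)}} 12 = 7 + \sqrt{4 + \left(5 + 5\right)} 12 = 7 + \sqrt{4 + 10} \cdot 12 = 7 + \sqrt{14} \cdot 12 = 7 + 12 \sqrt{14}$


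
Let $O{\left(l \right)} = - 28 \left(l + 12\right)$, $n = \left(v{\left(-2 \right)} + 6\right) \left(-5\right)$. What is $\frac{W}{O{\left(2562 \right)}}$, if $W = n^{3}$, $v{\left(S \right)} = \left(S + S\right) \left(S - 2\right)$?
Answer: $\frac{15125}{819} \approx 18.468$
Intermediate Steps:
$v{\left(S \right)} = 2 S \left(-2 + S\right)$
$n = -110$ ($n = \left(2 \left(-2\right) \left(-2 - 2\right) + 6\right) \left(-5\right) = \left(2 \left(-2\right) \left(-4\right) + 6\right) \left(-5\right) = \left(16 + 6\right) \left(-5\right) = 22 \left(-5\right) = -110$)
$O{\left(l \right)} = -336 - 28 l$ ($O{\left(l \right)} = - 28 \left(12 + l\right) = -336 - 28 l$)
$W = -1331000$ ($W = \left(-110\right)^{3} = -1331000$)
$\frac{W}{O{\left(2562 \right)}} = - \frac{1331000}{-336 - 71736} = - \frac{1331000}{-72072} = \left(-1331000\right) \left(- \frac{1}{72072}\right) = \frac{15125}{819}$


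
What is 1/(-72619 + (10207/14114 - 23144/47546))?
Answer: -335532122/24365927843715 ≈ -1.3771e-5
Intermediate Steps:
1/(-72619 + (10207/14114 - 23144/47546)) = 1/(-72619 + (10207*(1/14114) - 23144*1/47546)) = 1/(-72619 + (10207/14114 - 11572/23773)) = 1/(-72619 + 79323803/335532122) = 1/(-24365927843715/335532122) = -335532122/24365927843715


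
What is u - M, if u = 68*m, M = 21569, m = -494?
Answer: -55161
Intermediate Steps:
u = -33592 (u = 68*(-494) = -33592)
u - M = -33592 - 1*21569 = -33592 - 21569 = -55161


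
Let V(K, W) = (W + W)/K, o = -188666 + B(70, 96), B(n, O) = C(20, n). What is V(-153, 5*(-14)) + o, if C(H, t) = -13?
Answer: -28867747/153 ≈ -1.8868e+5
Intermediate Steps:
B(n, O) = -13
o = -188679 (o = -188666 - 13 = -188679)
V(K, W) = 2*W/K (V(K, W) = (2*W)/K = 2*W/K)
V(-153, 5*(-14)) + o = 2*(5*(-14))/(-153) - 188679 = 2*(-70)*(-1/153) - 188679 = 140/153 - 188679 = -28867747/153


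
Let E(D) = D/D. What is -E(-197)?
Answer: -1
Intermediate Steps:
E(D) = 1
-E(-197) = -1*1 = -1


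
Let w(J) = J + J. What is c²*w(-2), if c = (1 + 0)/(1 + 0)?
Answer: -4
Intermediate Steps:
w(J) = 2*J
c = 1 (c = 1/1 = 1*1 = 1)
c²*w(-2) = 1²*(2*(-2)) = 1*(-4) = -4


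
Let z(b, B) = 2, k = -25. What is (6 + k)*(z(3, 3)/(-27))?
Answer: 38/27 ≈ 1.4074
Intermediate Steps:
(6 + k)*(z(3, 3)/(-27)) = (6 - 25)*(2/(-27)) = -38*(-1)/27 = -19*(-2/27) = 38/27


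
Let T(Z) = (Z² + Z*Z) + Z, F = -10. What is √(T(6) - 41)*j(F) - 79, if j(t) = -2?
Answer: -79 - 2*√37 ≈ -91.166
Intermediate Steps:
T(Z) = Z + 2*Z² (T(Z) = (Z² + Z²) + Z = 2*Z² + Z = Z + 2*Z²)
√(T(6) - 41)*j(F) - 79 = √(6*(1 + 2*6) - 41)*(-2) - 79 = √(6*(1 + 12) - 41)*(-2) - 79 = √(6*13 - 41)*(-2) - 79 = √(78 - 41)*(-2) - 79 = √37*(-2) - 79 = -2*√37 - 79 = -79 - 2*√37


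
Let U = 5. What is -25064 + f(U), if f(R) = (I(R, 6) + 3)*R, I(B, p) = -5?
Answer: -25074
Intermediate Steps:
f(R) = -2*R (f(R) = (-5 + 3)*R = -2*R)
-25064 + f(U) = -25064 - 2*5 = -25064 - 10 = -25074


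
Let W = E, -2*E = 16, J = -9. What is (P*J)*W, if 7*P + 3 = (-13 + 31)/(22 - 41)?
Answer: -5400/133 ≈ -40.602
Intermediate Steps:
E = -8 (E = -1/2*16 = -8)
W = -8
P = -75/133 (P = -3/7 + ((-13 + 31)/(22 - 41))/7 = -3/7 + (18/(-19))/7 = -3/7 + (18*(-1/19))/7 = -3/7 + (1/7)*(-18/19) = -3/7 - 18/133 = -75/133 ≈ -0.56391)
(P*J)*W = -75/133*(-9)*(-8) = (675/133)*(-8) = -5400/133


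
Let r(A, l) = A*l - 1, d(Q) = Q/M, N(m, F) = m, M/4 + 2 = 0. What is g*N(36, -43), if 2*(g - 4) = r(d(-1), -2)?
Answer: 243/2 ≈ 121.50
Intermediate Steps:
M = -8 (M = -8 + 4*0 = -8 + 0 = -8)
d(Q) = -Q/8 (d(Q) = Q/(-8) = Q*(-⅛) = -Q/8)
r(A, l) = -1 + A*l
g = 27/8 (g = 4 + (-1 - ⅛*(-1)*(-2))/2 = 4 + (-1 + (⅛)*(-2))/2 = 4 + (-1 - ¼)/2 = 4 + (½)*(-5/4) = 4 - 5/8 = 27/8 ≈ 3.3750)
g*N(36, -43) = (27/8)*36 = 243/2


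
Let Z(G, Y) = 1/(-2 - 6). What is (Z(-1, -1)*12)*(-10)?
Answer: 15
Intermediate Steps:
Z(G, Y) = -⅛ (Z(G, Y) = 1/(-8) = -⅛)
(Z(-1, -1)*12)*(-10) = -⅛*12*(-10) = -3/2*(-10) = 15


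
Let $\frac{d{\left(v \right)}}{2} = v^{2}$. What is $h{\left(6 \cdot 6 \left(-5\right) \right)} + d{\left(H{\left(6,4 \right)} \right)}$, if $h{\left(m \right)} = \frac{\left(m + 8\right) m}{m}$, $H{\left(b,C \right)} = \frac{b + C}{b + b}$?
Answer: $- \frac{3071}{18} \approx -170.61$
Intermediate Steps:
$H{\left(b,C \right)} = \frac{C + b}{2 b}$
$h{\left(m \right)} = 8 + m$ ($h{\left(m \right)} = \frac{\left(8 + m\right) m}{m} = \frac{m \left(8 + m\right)}{m} = 8 + m$)
$d{\left(v \right)} = 2 v^{2}$
$h{\left(6 \cdot 6 \left(-5\right) \right)} + d{\left(H{\left(6,4 \right)} \right)} = \left(8 + 6 \cdot 6 \left(-5\right)\right) + 2 \left(\frac{4 + 6}{2 \cdot 6}\right)^{2} = \left(8 + 36 \left(-5\right)\right) + 2 \left(\frac{1}{2} \cdot \frac{1}{6} \cdot 10\right)^{2} = \left(8 - 180\right) + 2 \left(\frac{5}{6}\right)^{2} = -172 + 2 \cdot \frac{25}{36} = -172 + \frac{25}{18} = - \frac{3071}{18}$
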